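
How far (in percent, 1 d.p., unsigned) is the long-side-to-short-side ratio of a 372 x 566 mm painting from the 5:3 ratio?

Ratio = 566 / 372 ≈ 1.5215.
Ideal 5:3 ≈ 1.6667. |1.5215 − 1.6667| / 1.6667 ≈ 8.71% → 8.7%.

8.7%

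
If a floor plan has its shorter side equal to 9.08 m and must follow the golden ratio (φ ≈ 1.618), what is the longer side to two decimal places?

golden ratio ≈ 1.61803.
Longer side = 9.08 × 1.61803 ≈ 14.6917 → 14.69 m.

14.69 m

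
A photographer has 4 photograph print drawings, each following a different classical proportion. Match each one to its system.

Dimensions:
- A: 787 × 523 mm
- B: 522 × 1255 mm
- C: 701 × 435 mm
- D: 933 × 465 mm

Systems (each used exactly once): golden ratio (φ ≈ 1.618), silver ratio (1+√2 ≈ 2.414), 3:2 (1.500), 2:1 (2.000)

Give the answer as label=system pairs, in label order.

A = 787/523 ≈ 1.505 → 3:2 (1.500)
B = 1255/522 ≈ 2.404 → silver ratio (2.414)
C = 701/435 ≈ 1.611 → golden ratio (1.618)
D = 933/465 ≈ 2.006 → 2:1 (2.000)

A=3:2, B=silver ratio, C=golden ratio, D=2:1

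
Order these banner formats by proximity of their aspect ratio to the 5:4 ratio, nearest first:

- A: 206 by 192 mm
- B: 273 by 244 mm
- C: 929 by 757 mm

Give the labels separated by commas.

A: 206/192 ≈ 1.073 → |1.073 − 1.250| = 0.177
B: 273/244 ≈ 1.119 → |1.119 − 1.250| = 0.131
C: 929/757 ≈ 1.227 → |1.227 − 1.250| = 0.023

C, B, A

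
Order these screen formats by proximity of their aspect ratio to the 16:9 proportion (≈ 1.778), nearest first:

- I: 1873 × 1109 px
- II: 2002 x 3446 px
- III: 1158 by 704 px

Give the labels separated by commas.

Ratios: I = 1873 / 1109 ≈ 1.689; II = 3446 / 2002 ≈ 1.721; III = 1158 / 704 ≈ 1.645.
|Δ from 1.778|: I 0.089; II 0.057; III 0.133.

II, I, III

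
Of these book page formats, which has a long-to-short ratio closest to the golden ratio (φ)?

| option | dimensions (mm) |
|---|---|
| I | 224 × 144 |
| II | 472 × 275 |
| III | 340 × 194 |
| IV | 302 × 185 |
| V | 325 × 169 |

Ratios (long/short): I ≈ 1.556; II ≈ 1.716; III ≈ 1.753; IV ≈ 1.632; V ≈ 1.923.
golden ratio ≈ 1.618; option IV is nearest (Δ 0.014).

IV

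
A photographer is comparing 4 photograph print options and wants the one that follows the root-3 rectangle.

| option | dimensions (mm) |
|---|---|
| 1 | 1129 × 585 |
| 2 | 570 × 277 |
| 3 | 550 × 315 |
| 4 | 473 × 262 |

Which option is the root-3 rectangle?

Target root-3 ≈ 1.732.
1: 1.930 (Δ0.198)  2: 2.058 (Δ0.326)  3: 1.746 (Δ0.014)  4: 1.805 (Δ0.073)

3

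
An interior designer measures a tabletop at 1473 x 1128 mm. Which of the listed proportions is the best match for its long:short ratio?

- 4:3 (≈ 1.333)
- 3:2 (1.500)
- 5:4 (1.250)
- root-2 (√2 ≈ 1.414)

4:3

Ratio = 1473 / 1128 ≈ 1.306.
Distances: 4:3 1.333 (Δ 0.027); 3:2 1.500 (Δ 0.194); 5:4 1.250 (Δ 0.056); root-2 1.414 (Δ 0.108).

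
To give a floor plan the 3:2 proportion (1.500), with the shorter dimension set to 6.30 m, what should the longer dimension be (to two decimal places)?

3:2 = 1.50000.
Longer side = 6.30 × 1.50000 ≈ 9.4500 → 9.45 m.

9.45 m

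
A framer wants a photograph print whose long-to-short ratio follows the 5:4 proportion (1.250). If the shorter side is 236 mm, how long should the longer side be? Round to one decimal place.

5:4 = 1.25000.
Longer side = 236 × 1.25000 ≈ 295.000 → 295.0 mm.

295.0 mm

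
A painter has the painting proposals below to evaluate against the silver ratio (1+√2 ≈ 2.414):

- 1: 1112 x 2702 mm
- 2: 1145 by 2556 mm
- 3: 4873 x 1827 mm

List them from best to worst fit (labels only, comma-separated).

1, 2, 3

Ratios: 1 = 2702 / 1112 ≈ 2.430; 2 = 2556 / 1145 ≈ 2.232; 3 = 4873 / 1827 ≈ 2.667.
|Δ from 2.414|: 1 0.016; 2 0.182; 3 0.253.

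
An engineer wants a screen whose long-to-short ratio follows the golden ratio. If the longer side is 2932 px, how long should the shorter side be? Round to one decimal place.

1812.1 px

golden ratio ≈ 1.61803.
Shorter side = 2932 ÷ 1.61803 ≈ 1812.080 → 1812.1 px.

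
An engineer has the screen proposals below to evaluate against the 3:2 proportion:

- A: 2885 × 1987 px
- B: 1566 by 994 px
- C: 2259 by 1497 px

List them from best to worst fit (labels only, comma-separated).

C, A, B

A: 2885/1987 ≈ 1.452 → |1.452 − 1.500| = 0.048
B: 1566/994 ≈ 1.575 → |1.575 − 1.500| = 0.075
C: 2259/1497 ≈ 1.509 → |1.509 − 1.500| = 0.009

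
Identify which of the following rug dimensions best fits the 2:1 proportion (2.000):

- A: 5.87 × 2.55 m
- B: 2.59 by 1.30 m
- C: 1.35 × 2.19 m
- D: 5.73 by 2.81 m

B

Target 2:1 ≈ 2.000.
A: 2.302 (Δ0.302)  B: 1.992 (Δ0.008)  C: 1.622 (Δ0.378)  D: 2.039 (Δ0.039)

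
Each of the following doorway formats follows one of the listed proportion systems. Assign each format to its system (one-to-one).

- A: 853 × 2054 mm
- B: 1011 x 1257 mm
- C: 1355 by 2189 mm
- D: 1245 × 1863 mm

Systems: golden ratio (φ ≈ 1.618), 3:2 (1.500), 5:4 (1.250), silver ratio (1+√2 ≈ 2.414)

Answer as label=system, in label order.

A = 2054/853 ≈ 2.408 → silver ratio (2.414)
B = 1257/1011 ≈ 1.243 → 5:4 (1.250)
C = 2189/1355 ≈ 1.615 → golden ratio (1.618)
D = 1863/1245 ≈ 1.496 → 3:2 (1.500)

A=silver ratio, B=5:4, C=golden ratio, D=3:2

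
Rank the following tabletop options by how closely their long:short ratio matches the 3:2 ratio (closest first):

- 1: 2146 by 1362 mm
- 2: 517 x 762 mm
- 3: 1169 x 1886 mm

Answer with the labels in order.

Ratios: 1 = 2146 / 1362 ≈ 1.576; 2 = 762 / 517 ≈ 1.474; 3 = 1886 / 1169 ≈ 1.613.
|Δ from 1.500|: 1 0.076; 2 0.026; 3 0.113.

2, 1, 3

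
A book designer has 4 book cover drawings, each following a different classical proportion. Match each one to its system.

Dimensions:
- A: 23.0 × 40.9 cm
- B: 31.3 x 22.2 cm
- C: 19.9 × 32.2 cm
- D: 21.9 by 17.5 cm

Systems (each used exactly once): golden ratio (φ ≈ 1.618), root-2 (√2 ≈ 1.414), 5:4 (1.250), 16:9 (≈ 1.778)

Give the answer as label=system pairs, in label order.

A=16:9, B=root-2, C=golden ratio, D=5:4

Ratios: A ≈ 1.778; B ≈ 1.410; C ≈ 1.618; D ≈ 1.251.
Targets: golden ratio ≈ 1.618; root-2 ≈ 1.414; 5:4 ≈ 1.250; 16:9 ≈ 1.778.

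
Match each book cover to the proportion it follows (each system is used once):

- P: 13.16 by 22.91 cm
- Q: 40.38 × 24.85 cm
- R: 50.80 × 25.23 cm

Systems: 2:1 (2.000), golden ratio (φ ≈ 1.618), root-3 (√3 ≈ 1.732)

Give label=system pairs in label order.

Ratios: P ≈ 1.741; Q ≈ 1.625; R ≈ 2.013.
Targets: 2:1 ≈ 2.000; golden ratio ≈ 1.618; root-3 ≈ 1.732.

P=root-3, Q=golden ratio, R=2:1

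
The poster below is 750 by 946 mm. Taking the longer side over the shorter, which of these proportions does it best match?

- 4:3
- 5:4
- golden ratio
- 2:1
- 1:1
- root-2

5:4

946/750 ≈ 1.261. Nearest candidates are 5:4 (1.250, off by 0.011) and 4:3 (1.333, off by 0.072).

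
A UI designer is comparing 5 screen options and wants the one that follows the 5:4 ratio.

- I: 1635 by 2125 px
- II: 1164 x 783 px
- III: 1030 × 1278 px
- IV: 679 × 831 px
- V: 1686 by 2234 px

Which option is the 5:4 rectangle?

Target 5:4 ≈ 1.250.
I: 1.300 (Δ0.050)  II: 1.487 (Δ0.237)  III: 1.241 (Δ0.009)  IV: 1.224 (Δ0.026)  V: 1.325 (Δ0.075)

III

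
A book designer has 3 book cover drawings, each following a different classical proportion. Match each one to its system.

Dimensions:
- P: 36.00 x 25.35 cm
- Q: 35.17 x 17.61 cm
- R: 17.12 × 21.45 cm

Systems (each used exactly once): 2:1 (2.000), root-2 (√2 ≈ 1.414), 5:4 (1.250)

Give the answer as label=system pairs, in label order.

P = 36.00/25.35 ≈ 1.420 → root-2 (1.414)
Q = 35.17/17.61 ≈ 1.997 → 2:1 (2.000)
R = 21.45/17.12 ≈ 1.253 → 5:4 (1.250)

P=root-2, Q=2:1, R=5:4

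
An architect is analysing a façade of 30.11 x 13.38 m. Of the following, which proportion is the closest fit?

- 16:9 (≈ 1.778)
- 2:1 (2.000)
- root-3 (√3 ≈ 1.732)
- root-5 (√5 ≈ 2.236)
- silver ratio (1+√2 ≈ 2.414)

Ratio = 30.11 / 13.38 ≈ 2.250.
Distances: 16:9 1.778 (Δ 0.472); 2:1 2.000 (Δ 0.250); root-3 1.732 (Δ 0.518); root-5 2.236 (Δ 0.014); silver ratio 2.414 (Δ 0.164).

root-5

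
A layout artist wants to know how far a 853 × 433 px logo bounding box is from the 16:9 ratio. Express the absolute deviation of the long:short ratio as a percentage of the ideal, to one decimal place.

Ratio = 853 / 433 ≈ 1.9700.
Ideal 16:9 ≈ 1.7778. |1.9700 − 1.7778| / 1.7778 ≈ 10.81% → 10.8%.

10.8%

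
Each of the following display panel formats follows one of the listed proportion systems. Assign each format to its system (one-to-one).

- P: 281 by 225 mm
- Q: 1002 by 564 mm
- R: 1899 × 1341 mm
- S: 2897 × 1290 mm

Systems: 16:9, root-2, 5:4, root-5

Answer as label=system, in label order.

P=5:4, Q=16:9, R=root-2, S=root-5

P = 281/225 ≈ 1.249 → 5:4 (1.250)
Q = 1002/564 ≈ 1.777 → 16:9 (1.778)
R = 1899/1341 ≈ 1.416 → root-2 (1.414)
S = 2897/1290 ≈ 2.246 → root-5 (2.236)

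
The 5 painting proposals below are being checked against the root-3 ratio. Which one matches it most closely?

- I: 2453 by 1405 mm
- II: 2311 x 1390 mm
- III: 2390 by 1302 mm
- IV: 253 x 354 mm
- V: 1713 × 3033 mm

I

Target root-3 ≈ 1.732.
I: 1.746 (Δ0.014)  II: 1.663 (Δ0.069)  III: 1.836 (Δ0.104)  IV: 1.399 (Δ0.333)  V: 1.771 (Δ0.039)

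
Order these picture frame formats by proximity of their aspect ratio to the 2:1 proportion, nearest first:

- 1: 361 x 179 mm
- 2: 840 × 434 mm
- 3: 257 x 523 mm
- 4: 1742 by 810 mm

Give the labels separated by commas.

1, 3, 2, 4

1: 361/179 ≈ 2.017 → |2.017 − 2.000| = 0.017
2: 840/434 ≈ 1.935 → |1.935 − 2.000| = 0.065
3: 523/257 ≈ 2.035 → |2.035 − 2.000| = 0.035
4: 1742/810 ≈ 2.151 → |2.151 − 2.000| = 0.151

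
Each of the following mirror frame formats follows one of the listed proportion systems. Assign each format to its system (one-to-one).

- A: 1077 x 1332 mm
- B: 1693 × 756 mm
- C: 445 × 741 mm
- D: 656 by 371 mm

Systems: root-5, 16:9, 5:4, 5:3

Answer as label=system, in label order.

A = 1332/1077 ≈ 1.237 → 5:4 (1.250)
B = 1693/756 ≈ 2.239 → root-5 (2.236)
C = 741/445 ≈ 1.665 → 5:3 (1.667)
D = 656/371 ≈ 1.768 → 16:9 (1.778)

A=5:4, B=root-5, C=5:3, D=16:9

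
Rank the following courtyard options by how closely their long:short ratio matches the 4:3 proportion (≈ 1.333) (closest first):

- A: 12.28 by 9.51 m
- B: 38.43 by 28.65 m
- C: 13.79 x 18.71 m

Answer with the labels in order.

A: 12.28/9.51 ≈ 1.291 → |1.291 − 1.333| = 0.042
B: 38.43/28.65 ≈ 1.341 → |1.341 − 1.333| = 0.008
C: 18.71/13.79 ≈ 1.357 → |1.357 − 1.333| = 0.024

B, C, A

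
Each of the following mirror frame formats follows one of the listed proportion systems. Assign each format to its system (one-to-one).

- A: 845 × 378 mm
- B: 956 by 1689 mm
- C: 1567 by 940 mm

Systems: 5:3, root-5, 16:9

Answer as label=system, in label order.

A = 845/378 ≈ 2.235 → root-5 (2.236)
B = 1689/956 ≈ 1.767 → 16:9 (1.778)
C = 1567/940 ≈ 1.667 → 5:3 (1.667)

A=root-5, B=16:9, C=5:3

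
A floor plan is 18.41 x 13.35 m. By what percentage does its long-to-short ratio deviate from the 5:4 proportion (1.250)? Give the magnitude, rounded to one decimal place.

10.3%

Ratio = 18.41 / 13.35 ≈ 1.3790.
Ideal 5:4 = 1.2500. |1.3790 − 1.2500| / 1.2500 ≈ 10.32% → 10.3%.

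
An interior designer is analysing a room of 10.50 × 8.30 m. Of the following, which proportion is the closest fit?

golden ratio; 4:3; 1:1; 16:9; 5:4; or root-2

Ratio = 10.50 / 8.30 ≈ 1.265.
Distances: golden ratio 1.618 (Δ 0.353); 4:3 1.333 (Δ 0.068); 1:1 1.000 (Δ 0.265); 16:9 1.778 (Δ 0.513); 5:4 1.250 (Δ 0.015); root-2 1.414 (Δ 0.149).

5:4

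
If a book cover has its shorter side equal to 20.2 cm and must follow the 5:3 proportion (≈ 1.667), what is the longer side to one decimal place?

5:3 ≈ 1.66667.
Longer side = 20.2 × 1.66667 ≈ 33.667 → 33.7 cm.

33.7 cm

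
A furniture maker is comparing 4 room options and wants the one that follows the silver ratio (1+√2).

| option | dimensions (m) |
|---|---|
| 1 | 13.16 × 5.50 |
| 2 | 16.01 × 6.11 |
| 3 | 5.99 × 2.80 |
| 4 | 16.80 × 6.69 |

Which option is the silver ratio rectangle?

Target silver ratio ≈ 2.414.
1: 2.393 (Δ0.021)  2: 2.620 (Δ0.206)  3: 2.139 (Δ0.275)  4: 2.511 (Δ0.097)

1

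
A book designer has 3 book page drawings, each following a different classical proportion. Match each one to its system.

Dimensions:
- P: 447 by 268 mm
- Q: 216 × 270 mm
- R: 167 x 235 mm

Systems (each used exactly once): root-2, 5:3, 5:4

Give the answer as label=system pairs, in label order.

P = 447/268 ≈ 1.668 → 5:3 (1.667)
Q = 270/216 ≈ 1.250 → 5:4 (1.250)
R = 235/167 ≈ 1.407 → root-2 (1.414)

P=5:3, Q=5:4, R=root-2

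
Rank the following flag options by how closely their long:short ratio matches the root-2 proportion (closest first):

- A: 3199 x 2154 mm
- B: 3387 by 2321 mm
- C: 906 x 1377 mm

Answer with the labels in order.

B, A, C

Ratios: A = 3199 / 2154 ≈ 1.485; B = 3387 / 2321 ≈ 1.459; C = 1377 / 906 ≈ 1.520.
|Δ from 1.414|: A 0.071; B 0.045; C 0.106.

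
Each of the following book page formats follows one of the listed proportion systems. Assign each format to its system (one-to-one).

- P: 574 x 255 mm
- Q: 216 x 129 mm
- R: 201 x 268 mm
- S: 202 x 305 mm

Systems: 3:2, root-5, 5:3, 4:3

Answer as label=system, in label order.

P=root-5, Q=5:3, R=4:3, S=3:2

P = 574/255 ≈ 2.251 → root-5 (2.236)
Q = 216/129 ≈ 1.674 → 5:3 (1.667)
R = 268/201 ≈ 1.333 → 4:3 (1.333)
S = 305/202 ≈ 1.510 → 3:2 (1.500)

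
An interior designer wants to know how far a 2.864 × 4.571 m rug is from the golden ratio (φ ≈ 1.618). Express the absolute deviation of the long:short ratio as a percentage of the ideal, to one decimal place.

Ratio = 4.571 / 2.864 ≈ 1.5960.
Ideal golden ratio ≈ 1.6180. |1.5960 − 1.6180| / 1.6180 ≈ 1.36% → 1.4%.

1.4%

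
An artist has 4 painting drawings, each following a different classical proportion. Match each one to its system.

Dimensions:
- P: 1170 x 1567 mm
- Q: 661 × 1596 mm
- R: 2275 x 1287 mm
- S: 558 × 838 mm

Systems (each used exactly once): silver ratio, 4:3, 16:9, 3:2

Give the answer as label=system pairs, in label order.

P=4:3, Q=silver ratio, R=16:9, S=3:2

Ratios: P ≈ 1.339; Q ≈ 2.415; R ≈ 1.768; S ≈ 1.502.
Targets: silver ratio ≈ 2.414; 4:3 ≈ 1.333; 16:9 ≈ 1.778; 3:2 ≈ 1.500.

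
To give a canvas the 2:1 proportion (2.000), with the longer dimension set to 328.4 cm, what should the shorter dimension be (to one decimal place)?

164.2 cm

2:1 = 2.00000.
Shorter side = 328.4 ÷ 2.00000 ≈ 164.200 → 164.2 cm.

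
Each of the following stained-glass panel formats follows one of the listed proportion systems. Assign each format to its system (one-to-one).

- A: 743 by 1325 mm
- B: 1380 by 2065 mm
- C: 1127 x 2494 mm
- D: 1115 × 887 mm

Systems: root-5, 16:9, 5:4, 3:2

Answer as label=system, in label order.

A = 1325/743 ≈ 1.783 → 16:9 (1.778)
B = 2065/1380 ≈ 1.496 → 3:2 (1.500)
C = 2494/1127 ≈ 2.213 → root-5 (2.236)
D = 1115/887 ≈ 1.257 → 5:4 (1.250)

A=16:9, B=3:2, C=root-5, D=5:4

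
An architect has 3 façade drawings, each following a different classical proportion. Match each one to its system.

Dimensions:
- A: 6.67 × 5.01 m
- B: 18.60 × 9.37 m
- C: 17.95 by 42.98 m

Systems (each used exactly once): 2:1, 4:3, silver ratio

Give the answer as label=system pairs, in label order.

Ratios: A ≈ 1.331; B ≈ 1.985; C ≈ 2.394.
Targets: 2:1 ≈ 2.000; 4:3 ≈ 1.333; silver ratio ≈ 2.414.

A=4:3, B=2:1, C=silver ratio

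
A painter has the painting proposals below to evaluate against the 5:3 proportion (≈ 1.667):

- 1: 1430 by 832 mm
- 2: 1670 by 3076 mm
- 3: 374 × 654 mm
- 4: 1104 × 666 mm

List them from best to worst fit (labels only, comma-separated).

4, 1, 3, 2

1: 1430/832 ≈ 1.719 → |1.719 − 1.667| = 0.052
2: 3076/1670 ≈ 1.842 → |1.842 − 1.667| = 0.175
3: 654/374 ≈ 1.749 → |1.749 − 1.667| = 0.082
4: 1104/666 ≈ 1.658 → |1.658 − 1.667| = 0.009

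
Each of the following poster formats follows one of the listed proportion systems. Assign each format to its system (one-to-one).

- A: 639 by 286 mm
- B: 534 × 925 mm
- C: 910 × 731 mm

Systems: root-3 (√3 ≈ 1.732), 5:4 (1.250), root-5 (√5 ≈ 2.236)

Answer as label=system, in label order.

A=root-5, B=root-3, C=5:4

A = 639/286 ≈ 2.234 → root-5 (2.236)
B = 925/534 ≈ 1.732 → root-3 (1.732)
C = 910/731 ≈ 1.245 → 5:4 (1.250)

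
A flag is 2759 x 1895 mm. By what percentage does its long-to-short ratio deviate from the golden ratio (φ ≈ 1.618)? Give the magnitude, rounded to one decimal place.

10.0%

Ratio = 2759 / 1895 ≈ 1.4559.
Ideal golden ratio ≈ 1.6180. |1.4559 − 1.6180| / 1.6180 ≈ 10.02% → 10.0%.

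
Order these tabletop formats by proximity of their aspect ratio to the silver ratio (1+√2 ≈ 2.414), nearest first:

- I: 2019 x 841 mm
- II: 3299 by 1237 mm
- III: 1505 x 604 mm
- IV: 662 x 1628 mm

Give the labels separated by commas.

Ratios: I = 2019 / 841 ≈ 2.401; II = 3299 / 1237 ≈ 2.667; III = 1505 / 604 ≈ 2.492; IV = 1628 / 662 ≈ 2.459.
|Δ from 2.414|: I 0.013; II 0.253; III 0.078; IV 0.045.

I, IV, III, II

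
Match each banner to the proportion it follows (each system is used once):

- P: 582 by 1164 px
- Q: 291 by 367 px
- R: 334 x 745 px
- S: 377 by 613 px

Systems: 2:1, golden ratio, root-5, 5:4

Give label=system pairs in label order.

P = 1164/582 ≈ 2.000 → 2:1 (2.000)
Q = 367/291 ≈ 1.261 → 5:4 (1.250)
R = 745/334 ≈ 2.231 → root-5 (2.236)
S = 613/377 ≈ 1.626 → golden ratio (1.618)

P=2:1, Q=5:4, R=root-5, S=golden ratio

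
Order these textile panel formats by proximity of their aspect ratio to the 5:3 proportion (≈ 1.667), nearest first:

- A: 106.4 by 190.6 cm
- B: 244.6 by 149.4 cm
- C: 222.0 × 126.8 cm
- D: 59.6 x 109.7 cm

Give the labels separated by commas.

B, C, A, D

Ratios: A = 190.6 / 106.4 ≈ 1.791; B = 244.6 / 149.4 ≈ 1.637; C = 222.0 / 126.8 ≈ 1.751; D = 109.7 / 59.6 ≈ 1.841.
|Δ from 1.667|: A 0.124; B 0.030; C 0.084; D 0.174.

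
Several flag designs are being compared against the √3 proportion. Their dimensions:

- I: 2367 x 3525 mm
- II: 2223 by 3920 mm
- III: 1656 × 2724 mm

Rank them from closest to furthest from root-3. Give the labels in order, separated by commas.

I: 3525/2367 ≈ 1.489 → |1.489 − 1.732| = 0.243
II: 3920/2223 ≈ 1.763 → |1.763 − 1.732| = 0.031
III: 2724/1656 ≈ 1.645 → |1.645 − 1.732| = 0.087

II, III, I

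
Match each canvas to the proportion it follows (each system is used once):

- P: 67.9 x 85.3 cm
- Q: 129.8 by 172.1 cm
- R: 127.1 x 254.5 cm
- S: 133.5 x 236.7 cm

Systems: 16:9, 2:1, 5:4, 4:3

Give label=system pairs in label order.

P=5:4, Q=4:3, R=2:1, S=16:9

Ratios: P ≈ 1.256; Q ≈ 1.326; R ≈ 2.002; S ≈ 1.773.
Targets: 16:9 ≈ 1.778; 2:1 ≈ 2.000; 5:4 ≈ 1.250; 4:3 ≈ 1.333.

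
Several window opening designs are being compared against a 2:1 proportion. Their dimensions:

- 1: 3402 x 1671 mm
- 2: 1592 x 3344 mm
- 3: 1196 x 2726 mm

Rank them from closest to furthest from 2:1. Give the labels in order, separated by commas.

1, 2, 3

1: 3402/1671 ≈ 2.036 → |2.036 − 2.000| = 0.036
2: 3344/1592 ≈ 2.101 → |2.101 − 2.000| = 0.101
3: 2726/1196 ≈ 2.279 → |2.279 − 2.000| = 0.279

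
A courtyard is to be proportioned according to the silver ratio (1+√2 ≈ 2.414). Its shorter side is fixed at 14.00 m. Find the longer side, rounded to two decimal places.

silver ratio ≈ 2.41421.
Longer side = 14.00 × 2.41421 ≈ 33.7989 → 33.80 m.

33.80 m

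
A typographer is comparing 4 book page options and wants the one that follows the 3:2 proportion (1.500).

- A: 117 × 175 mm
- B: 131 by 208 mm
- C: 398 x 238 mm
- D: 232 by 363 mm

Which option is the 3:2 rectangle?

A

Ratios (long/short): A ≈ 1.496; B ≈ 1.588; C ≈ 1.672; D ≈ 1.565.
3:2 ≈ 1.500; option A is nearest (Δ 0.004).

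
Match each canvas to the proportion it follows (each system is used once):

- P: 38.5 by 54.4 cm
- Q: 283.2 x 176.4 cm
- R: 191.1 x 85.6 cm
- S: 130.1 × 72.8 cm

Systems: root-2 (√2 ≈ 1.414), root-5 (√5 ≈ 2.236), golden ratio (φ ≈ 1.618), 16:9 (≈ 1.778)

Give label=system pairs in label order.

P = 54.4/38.5 ≈ 1.413 → root-2 (1.414)
Q = 283.2/176.4 ≈ 1.605 → golden ratio (1.618)
R = 191.1/85.6 ≈ 2.232 → root-5 (2.236)
S = 130.1/72.8 ≈ 1.787 → 16:9 (1.778)

P=root-2, Q=golden ratio, R=root-5, S=16:9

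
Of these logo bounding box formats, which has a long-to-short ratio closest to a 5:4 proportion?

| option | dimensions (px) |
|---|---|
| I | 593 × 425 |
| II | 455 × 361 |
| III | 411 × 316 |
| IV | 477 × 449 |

II

Target 5:4 ≈ 1.250.
I: 1.395 (Δ0.145)  II: 1.260 (Δ0.010)  III: 1.301 (Δ0.051)  IV: 1.062 (Δ0.188)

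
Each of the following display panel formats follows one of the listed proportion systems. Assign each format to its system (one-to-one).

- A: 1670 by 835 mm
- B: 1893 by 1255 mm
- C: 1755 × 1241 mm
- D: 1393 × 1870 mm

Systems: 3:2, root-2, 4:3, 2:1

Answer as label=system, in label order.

Ratios: A ≈ 2.000; B ≈ 1.508; C ≈ 1.414; D ≈ 1.342.
Targets: 3:2 ≈ 1.500; root-2 ≈ 1.414; 4:3 ≈ 1.333; 2:1 ≈ 2.000.

A=2:1, B=3:2, C=root-2, D=4:3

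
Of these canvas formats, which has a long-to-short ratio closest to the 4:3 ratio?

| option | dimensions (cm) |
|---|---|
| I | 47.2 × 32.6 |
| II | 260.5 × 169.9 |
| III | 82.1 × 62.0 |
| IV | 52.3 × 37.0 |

III

Ratios (long/short): I ≈ 1.448; II ≈ 1.533; III ≈ 1.324; IV ≈ 1.414.
4:3 ≈ 1.333; option III is nearest (Δ 0.009).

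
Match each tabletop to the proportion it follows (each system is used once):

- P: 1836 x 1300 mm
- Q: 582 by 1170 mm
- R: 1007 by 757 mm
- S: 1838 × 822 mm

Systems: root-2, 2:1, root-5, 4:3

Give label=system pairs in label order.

P=root-2, Q=2:1, R=4:3, S=root-5

Ratios: P ≈ 1.412; Q ≈ 2.010; R ≈ 1.330; S ≈ 2.236.
Targets: root-2 ≈ 1.414; 2:1 ≈ 2.000; root-5 ≈ 2.236; 4:3 ≈ 1.333.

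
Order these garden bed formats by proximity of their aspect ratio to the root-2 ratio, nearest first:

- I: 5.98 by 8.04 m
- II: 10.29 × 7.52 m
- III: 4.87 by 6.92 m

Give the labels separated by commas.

III, II, I

Ratios: I = 8.04 / 5.98 ≈ 1.344; II = 10.29 / 7.52 ≈ 1.368; III = 6.92 / 4.87 ≈ 1.421.
|Δ from 1.414|: I 0.070; II 0.046; III 0.007.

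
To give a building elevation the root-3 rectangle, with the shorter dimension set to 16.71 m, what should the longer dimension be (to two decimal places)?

28.94 m

root-3 ≈ 1.73205.
Longer side = 16.71 × 1.73205 ≈ 28.9426 → 28.94 m.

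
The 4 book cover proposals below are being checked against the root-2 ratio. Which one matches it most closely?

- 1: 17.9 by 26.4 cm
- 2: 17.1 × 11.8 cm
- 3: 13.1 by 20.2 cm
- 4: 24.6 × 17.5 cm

Ratios (long/short): 1 ≈ 1.475; 2 ≈ 1.449; 3 ≈ 1.542; 4 ≈ 1.406.
root-2 ≈ 1.414; option 4 is nearest (Δ 0.008).

4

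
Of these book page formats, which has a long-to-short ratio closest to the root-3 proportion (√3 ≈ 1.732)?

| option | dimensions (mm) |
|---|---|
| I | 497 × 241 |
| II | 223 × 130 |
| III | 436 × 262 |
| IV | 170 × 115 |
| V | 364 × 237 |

Target root-3 ≈ 1.732.
I: 2.062 (Δ0.330)  II: 1.715 (Δ0.017)  III: 1.664 (Δ0.068)  IV: 1.478 (Δ0.254)  V: 1.536 (Δ0.196)

II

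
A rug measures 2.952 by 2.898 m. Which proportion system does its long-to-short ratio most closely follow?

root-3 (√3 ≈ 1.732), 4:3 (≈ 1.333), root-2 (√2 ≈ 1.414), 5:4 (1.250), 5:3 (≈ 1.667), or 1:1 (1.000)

Ratio = 2.952 / 2.898 ≈ 1.019.
Distances: root-3 1.732 (Δ 0.713); 4:3 1.333 (Δ 0.314); root-2 1.414 (Δ 0.395); 5:4 1.250 (Δ 0.231); 5:3 1.667 (Δ 0.648); 1:1 1.000 (Δ 0.019).

1:1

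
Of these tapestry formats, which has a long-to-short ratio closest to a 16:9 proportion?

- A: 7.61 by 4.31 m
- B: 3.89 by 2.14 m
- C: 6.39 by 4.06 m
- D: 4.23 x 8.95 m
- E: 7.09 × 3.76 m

Target 16:9 ≈ 1.778.
A: 1.766 (Δ0.012)  B: 1.818 (Δ0.040)  C: 1.574 (Δ0.204)  D: 2.116 (Δ0.338)  E: 1.886 (Δ0.108)

A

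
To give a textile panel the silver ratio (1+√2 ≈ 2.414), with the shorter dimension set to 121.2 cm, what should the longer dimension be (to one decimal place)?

292.6 cm

silver ratio ≈ 2.41421.
Longer side = 121.2 × 2.41421 ≈ 292.602 → 292.6 cm.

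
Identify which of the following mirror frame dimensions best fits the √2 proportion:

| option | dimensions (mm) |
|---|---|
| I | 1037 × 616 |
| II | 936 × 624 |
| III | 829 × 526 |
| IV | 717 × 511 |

Ratios (long/short): I ≈ 1.683; II ≈ 1.500; III ≈ 1.576; IV ≈ 1.403.
root-2 ≈ 1.414; option IV is nearest (Δ 0.011).

IV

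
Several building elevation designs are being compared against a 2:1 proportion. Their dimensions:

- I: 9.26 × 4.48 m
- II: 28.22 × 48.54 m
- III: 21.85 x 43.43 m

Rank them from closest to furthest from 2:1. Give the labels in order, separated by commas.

Ratios: I = 9.26 / 4.48 ≈ 2.067; II = 48.54 / 28.22 ≈ 1.720; III = 43.43 / 21.85 ≈ 1.988.
|Δ from 2.000|: I 0.067; II 0.280; III 0.012.

III, I, II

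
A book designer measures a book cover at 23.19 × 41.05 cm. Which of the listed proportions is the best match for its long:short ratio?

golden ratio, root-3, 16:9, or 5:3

41.05/23.19 ≈ 1.770. Nearest candidates are 16:9 (1.778, off by 0.008) and root-3 (1.732, off by 0.038).

16:9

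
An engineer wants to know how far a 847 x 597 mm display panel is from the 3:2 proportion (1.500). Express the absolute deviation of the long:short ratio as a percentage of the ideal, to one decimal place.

Ratio = 847 / 597 ≈ 1.4188.
Ideal 3:2 = 1.5000. |1.4188 − 1.5000| / 1.5000 ≈ 5.41% → 5.4%.

5.4%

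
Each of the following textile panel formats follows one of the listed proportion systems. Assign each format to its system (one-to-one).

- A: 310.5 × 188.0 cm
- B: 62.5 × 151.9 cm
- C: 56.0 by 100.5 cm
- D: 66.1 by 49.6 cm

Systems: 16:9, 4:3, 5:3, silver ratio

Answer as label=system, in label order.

A = 310.5/188.0 ≈ 1.652 → 5:3 (1.667)
B = 151.9/62.5 ≈ 2.430 → silver ratio (2.414)
C = 100.5/56.0 ≈ 1.795 → 16:9 (1.778)
D = 66.1/49.6 ≈ 1.333 → 4:3 (1.333)

A=5:3, B=silver ratio, C=16:9, D=4:3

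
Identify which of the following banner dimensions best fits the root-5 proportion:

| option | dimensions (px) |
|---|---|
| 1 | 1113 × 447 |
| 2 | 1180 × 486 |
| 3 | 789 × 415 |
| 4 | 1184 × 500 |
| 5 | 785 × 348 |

Ratios (long/short): 1 ≈ 2.490; 2 ≈ 2.428; 3 ≈ 1.901; 4 ≈ 2.368; 5 ≈ 2.256.
root-5 ≈ 2.236; option 5 is nearest (Δ 0.020).

5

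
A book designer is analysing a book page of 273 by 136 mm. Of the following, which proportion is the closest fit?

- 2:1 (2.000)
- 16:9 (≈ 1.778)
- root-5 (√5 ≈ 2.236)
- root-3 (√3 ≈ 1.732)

2:1

Ratio = 273 / 136 ≈ 2.007.
Distances: 2:1 2.000 (Δ 0.007); 16:9 1.778 (Δ 0.229); root-5 2.236 (Δ 0.229); root-3 1.732 (Δ 0.275).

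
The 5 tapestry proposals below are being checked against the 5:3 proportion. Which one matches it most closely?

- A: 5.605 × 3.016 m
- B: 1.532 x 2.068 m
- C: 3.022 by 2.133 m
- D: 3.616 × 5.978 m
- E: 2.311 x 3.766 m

D

Target 5:3 ≈ 1.667.
A: 1.858 (Δ0.191)  B: 1.350 (Δ0.317)  C: 1.417 (Δ0.250)  D: 1.653 (Δ0.014)  E: 1.630 (Δ0.037)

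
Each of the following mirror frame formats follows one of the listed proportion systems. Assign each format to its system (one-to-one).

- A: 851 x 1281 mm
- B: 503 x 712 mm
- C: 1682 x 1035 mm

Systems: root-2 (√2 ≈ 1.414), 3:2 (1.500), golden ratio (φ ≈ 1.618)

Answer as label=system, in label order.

Ratios: A ≈ 1.505; B ≈ 1.416; C ≈ 1.625.
Targets: root-2 ≈ 1.414; 3:2 ≈ 1.500; golden ratio ≈ 1.618.

A=3:2, B=root-2, C=golden ratio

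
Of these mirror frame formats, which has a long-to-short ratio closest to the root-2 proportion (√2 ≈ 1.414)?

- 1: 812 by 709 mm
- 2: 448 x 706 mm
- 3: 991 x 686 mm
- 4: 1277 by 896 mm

4

Ratios (long/short): 1 ≈ 1.145; 2 ≈ 1.576; 3 ≈ 1.445; 4 ≈ 1.425.
root-2 ≈ 1.414; option 4 is nearest (Δ 0.011).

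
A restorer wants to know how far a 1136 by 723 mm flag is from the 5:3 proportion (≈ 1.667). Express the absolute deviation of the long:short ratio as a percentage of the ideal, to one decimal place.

5.7%

Ratio = 1136 / 723 ≈ 1.5712.
Ideal 5:3 ≈ 1.6667. |1.5712 − 1.6667| / 1.6667 ≈ 5.73% → 5.7%.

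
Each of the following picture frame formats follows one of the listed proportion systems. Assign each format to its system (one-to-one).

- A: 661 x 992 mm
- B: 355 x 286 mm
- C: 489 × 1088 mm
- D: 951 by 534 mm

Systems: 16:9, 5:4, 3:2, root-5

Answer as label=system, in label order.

A = 992/661 ≈ 1.501 → 3:2 (1.500)
B = 355/286 ≈ 1.241 → 5:4 (1.250)
C = 1088/489 ≈ 2.225 → root-5 (2.236)
D = 951/534 ≈ 1.781 → 16:9 (1.778)

A=3:2, B=5:4, C=root-5, D=16:9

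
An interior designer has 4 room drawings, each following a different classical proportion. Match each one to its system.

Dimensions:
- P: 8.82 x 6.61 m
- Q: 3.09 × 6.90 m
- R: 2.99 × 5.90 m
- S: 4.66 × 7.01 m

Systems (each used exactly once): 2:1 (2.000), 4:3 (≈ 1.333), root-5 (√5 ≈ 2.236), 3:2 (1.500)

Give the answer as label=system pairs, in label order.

P=4:3, Q=root-5, R=2:1, S=3:2

Ratios: P ≈ 1.334; Q ≈ 2.233; R ≈ 1.973; S ≈ 1.504.
Targets: 2:1 ≈ 2.000; 4:3 ≈ 1.333; root-5 ≈ 2.236; 3:2 ≈ 1.500.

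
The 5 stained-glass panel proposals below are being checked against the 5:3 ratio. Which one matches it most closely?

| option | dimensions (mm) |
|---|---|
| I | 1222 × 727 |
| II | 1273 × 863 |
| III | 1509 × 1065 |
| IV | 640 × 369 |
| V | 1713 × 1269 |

I

Target 5:3 ≈ 1.667.
I: 1.681 (Δ0.014)  II: 1.475 (Δ0.192)  III: 1.417 (Δ0.250)  IV: 1.734 (Δ0.067)  V: 1.350 (Δ0.317)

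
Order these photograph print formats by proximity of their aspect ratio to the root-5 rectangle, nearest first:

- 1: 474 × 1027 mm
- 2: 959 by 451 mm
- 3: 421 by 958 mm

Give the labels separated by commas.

Ratios: 1 = 1027 / 474 ≈ 2.167; 2 = 959 / 451 ≈ 2.126; 3 = 958 / 421 ≈ 2.276.
|Δ from 2.236|: 1 0.069; 2 0.110; 3 0.040.

3, 1, 2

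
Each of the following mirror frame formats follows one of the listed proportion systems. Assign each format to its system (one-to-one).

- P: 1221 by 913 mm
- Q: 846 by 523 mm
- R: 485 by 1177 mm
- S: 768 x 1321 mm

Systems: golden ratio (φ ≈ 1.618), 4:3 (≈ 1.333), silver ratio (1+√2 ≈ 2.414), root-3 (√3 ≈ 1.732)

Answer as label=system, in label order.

P = 1221/913 ≈ 1.337 → 4:3 (1.333)
Q = 846/523 ≈ 1.618 → golden ratio (1.618)
R = 1177/485 ≈ 2.427 → silver ratio (2.414)
S = 1321/768 ≈ 1.720 → root-3 (1.732)

P=4:3, Q=golden ratio, R=silver ratio, S=root-3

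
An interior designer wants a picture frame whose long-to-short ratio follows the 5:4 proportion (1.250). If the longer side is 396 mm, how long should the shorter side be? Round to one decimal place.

5:4 = 1.25000.
Shorter side = 396 ÷ 1.25000 ≈ 316.800 → 316.8 mm.

316.8 mm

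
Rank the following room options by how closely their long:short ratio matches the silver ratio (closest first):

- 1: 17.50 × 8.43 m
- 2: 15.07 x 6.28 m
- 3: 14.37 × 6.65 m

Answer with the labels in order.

2, 3, 1

1: 17.50/8.43 ≈ 2.076 → |2.076 − 2.414| = 0.338
2: 15.07/6.28 ≈ 2.400 → |2.400 − 2.414| = 0.014
3: 14.37/6.65 ≈ 2.161 → |2.161 − 2.414| = 0.253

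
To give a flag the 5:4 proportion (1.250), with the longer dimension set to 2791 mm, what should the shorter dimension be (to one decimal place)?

5:4 = 1.25000.
Shorter side = 2791 ÷ 1.25000 ≈ 2232.800 → 2232.8 mm.

2232.8 mm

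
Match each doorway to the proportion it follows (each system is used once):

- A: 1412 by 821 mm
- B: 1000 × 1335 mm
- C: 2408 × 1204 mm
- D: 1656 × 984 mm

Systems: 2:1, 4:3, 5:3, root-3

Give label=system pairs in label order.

A=root-3, B=4:3, C=2:1, D=5:3

A = 1412/821 ≈ 1.720 → root-3 (1.732)
B = 1335/1000 ≈ 1.335 → 4:3 (1.333)
C = 2408/1204 ≈ 2.000 → 2:1 (2.000)
D = 1656/984 ≈ 1.683 → 5:3 (1.667)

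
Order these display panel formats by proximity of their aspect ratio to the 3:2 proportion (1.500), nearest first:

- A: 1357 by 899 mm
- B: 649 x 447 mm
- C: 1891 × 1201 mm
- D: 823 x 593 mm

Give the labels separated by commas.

A: 1357/899 ≈ 1.509 → |1.509 − 1.500| = 0.009
B: 649/447 ≈ 1.452 → |1.452 − 1.500| = 0.048
C: 1891/1201 ≈ 1.575 → |1.575 − 1.500| = 0.075
D: 823/593 ≈ 1.388 → |1.388 − 1.500| = 0.112

A, B, C, D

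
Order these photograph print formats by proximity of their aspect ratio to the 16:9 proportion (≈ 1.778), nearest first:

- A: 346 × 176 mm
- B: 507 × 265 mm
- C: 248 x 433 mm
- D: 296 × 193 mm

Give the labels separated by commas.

C, B, A, D

Ratios: A = 346 / 176 ≈ 1.966; B = 507 / 265 ≈ 1.913; C = 433 / 248 ≈ 1.746; D = 296 / 193 ≈ 1.534.
|Δ from 1.778|: A 0.188; B 0.135; C 0.032; D 0.244.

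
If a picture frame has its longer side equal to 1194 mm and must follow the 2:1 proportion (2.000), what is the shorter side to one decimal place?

2:1 = 2.00000.
Shorter side = 1194 ÷ 2.00000 ≈ 597.000 → 597.0 mm.

597.0 mm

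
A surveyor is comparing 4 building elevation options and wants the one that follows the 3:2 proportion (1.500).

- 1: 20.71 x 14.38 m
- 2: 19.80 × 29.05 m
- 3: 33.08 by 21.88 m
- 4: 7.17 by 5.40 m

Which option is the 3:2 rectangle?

3

Ratios (long/short): 1 ≈ 1.440; 2 ≈ 1.467; 3 ≈ 1.512; 4 ≈ 1.328.
3:2 ≈ 1.500; option 3 is nearest (Δ 0.012).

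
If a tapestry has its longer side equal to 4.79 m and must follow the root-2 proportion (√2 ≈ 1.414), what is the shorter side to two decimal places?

root-2 ≈ 1.41421.
Shorter side = 4.79 ÷ 1.41421 ≈ 3.3871 → 3.39 m.

3.39 m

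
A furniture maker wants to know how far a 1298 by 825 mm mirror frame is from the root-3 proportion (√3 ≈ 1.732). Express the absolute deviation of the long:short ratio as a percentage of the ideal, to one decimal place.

9.2%

Ratio = 1298 / 825 ≈ 1.5733.
Ideal root-3 ≈ 1.7321. |1.5733 − 1.7321| / 1.7321 ≈ 9.17% → 9.2%.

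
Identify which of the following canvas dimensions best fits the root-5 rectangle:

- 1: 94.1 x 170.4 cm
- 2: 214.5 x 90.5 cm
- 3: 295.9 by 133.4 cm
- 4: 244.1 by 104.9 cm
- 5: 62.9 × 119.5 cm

3

Ratios (long/short): 1 ≈ 1.811; 2 ≈ 2.370; 3 ≈ 2.218; 4 ≈ 2.327; 5 ≈ 1.900.
root-5 ≈ 2.236; option 3 is nearest (Δ 0.018).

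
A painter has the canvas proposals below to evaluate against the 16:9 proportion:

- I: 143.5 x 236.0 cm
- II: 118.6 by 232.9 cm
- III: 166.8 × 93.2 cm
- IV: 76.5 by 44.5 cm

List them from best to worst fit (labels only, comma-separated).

III, IV, I, II

I: 236.0/143.5 ≈ 1.645 → |1.645 − 1.778| = 0.133
II: 232.9/118.6 ≈ 1.964 → |1.964 − 1.778| = 0.186
III: 166.8/93.2 ≈ 1.790 → |1.790 − 1.778| = 0.012
IV: 76.5/44.5 ≈ 1.719 → |1.719 − 1.778| = 0.059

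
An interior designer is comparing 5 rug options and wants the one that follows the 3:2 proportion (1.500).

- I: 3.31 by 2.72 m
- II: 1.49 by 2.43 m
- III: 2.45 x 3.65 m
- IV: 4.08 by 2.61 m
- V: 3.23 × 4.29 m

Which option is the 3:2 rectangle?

III

Ratios (long/short): I ≈ 1.217; II ≈ 1.631; III ≈ 1.490; IV ≈ 1.563; V ≈ 1.328.
3:2 ≈ 1.500; option III is nearest (Δ 0.010).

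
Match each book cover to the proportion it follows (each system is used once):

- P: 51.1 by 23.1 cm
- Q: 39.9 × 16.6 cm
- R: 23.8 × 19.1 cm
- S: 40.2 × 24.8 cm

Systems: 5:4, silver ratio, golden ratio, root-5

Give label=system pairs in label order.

P=root-5, Q=silver ratio, R=5:4, S=golden ratio

P = 51.1/23.1 ≈ 2.212 → root-5 (2.236)
Q = 39.9/16.6 ≈ 2.404 → silver ratio (2.414)
R = 23.8/19.1 ≈ 1.246 → 5:4 (1.250)
S = 40.2/24.8 ≈ 1.621 → golden ratio (1.618)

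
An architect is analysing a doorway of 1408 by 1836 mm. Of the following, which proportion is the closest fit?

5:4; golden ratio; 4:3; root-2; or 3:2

1836/1408 ≈ 1.304. Nearest candidates are 4:3 (1.333, off by 0.029) and 5:4 (1.250, off by 0.054).

4:3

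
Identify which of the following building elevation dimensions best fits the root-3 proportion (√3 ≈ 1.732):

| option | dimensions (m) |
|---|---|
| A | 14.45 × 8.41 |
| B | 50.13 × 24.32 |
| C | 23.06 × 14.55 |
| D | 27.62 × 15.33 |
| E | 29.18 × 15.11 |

Target root-3 ≈ 1.732.
A: 1.718 (Δ0.014)  B: 2.061 (Δ0.329)  C: 1.585 (Δ0.147)  D: 1.802 (Δ0.070)  E: 1.931 (Δ0.199)

A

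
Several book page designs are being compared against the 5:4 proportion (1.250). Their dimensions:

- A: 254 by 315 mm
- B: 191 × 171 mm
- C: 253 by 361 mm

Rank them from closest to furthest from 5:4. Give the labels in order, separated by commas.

A, B, C

Ratios: A = 315 / 254 ≈ 1.240; B = 191 / 171 ≈ 1.117; C = 361 / 253 ≈ 1.427.
|Δ from 1.250|: A 0.010; B 0.133; C 0.177.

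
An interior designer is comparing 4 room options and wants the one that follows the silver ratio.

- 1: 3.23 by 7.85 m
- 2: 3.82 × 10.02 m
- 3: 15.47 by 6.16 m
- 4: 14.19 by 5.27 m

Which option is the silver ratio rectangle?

Ratios (long/short): 1 ≈ 2.430; 2 ≈ 2.623; 3 ≈ 2.511; 4 ≈ 2.693.
silver ratio ≈ 2.414; option 1 is nearest (Δ 0.016).

1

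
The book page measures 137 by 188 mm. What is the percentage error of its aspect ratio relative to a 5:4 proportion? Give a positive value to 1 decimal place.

9.8%

Ratio = 188 / 137 ≈ 1.3723.
Ideal 5:4 = 1.2500. |1.3723 − 1.2500| / 1.2500 ≈ 9.78% → 9.8%.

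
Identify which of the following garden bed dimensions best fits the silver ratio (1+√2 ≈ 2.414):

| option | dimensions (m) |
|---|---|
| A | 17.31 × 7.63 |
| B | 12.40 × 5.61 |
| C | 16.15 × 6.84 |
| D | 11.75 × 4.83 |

D

Ratios (long/short): A ≈ 2.269; B ≈ 2.210; C ≈ 2.361; D ≈ 2.433.
silver ratio ≈ 2.414; option D is nearest (Δ 0.019).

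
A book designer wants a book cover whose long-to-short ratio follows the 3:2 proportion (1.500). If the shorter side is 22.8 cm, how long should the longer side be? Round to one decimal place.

34.2 cm

3:2 = 1.50000.
Longer side = 22.8 × 1.50000 ≈ 34.200 → 34.2 cm.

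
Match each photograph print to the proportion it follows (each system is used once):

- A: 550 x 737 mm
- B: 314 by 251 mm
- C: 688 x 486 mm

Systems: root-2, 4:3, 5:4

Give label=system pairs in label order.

Ratios: A ≈ 1.340; B ≈ 1.251; C ≈ 1.416.
Targets: root-2 ≈ 1.414; 4:3 ≈ 1.333; 5:4 ≈ 1.250.

A=4:3, B=5:4, C=root-2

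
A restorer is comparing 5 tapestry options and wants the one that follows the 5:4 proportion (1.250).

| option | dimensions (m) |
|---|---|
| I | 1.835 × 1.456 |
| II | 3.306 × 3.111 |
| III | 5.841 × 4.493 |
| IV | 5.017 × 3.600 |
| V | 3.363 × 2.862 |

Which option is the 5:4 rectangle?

I

Ratios (long/short): I ≈ 1.260; II ≈ 1.063; III ≈ 1.300; IV ≈ 1.394; V ≈ 1.175.
5:4 ≈ 1.250; option I is nearest (Δ 0.010).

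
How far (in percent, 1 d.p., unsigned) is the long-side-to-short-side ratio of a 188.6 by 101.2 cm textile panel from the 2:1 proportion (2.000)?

6.8%

Ratio = 188.6 / 101.2 ≈ 1.8636.
Ideal 2:1 = 2.0000. |1.8636 − 2.0000| / 2.0000 ≈ 6.82% → 6.8%.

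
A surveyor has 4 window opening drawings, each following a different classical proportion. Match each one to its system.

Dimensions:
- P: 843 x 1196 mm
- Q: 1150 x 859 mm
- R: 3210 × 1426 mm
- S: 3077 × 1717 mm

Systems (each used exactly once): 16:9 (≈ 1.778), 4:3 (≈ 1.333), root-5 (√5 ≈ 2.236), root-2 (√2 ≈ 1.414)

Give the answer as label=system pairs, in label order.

Ratios: P ≈ 1.419; Q ≈ 1.339; R ≈ 2.251; S ≈ 1.792.
Targets: 16:9 ≈ 1.778; 4:3 ≈ 1.333; root-5 ≈ 2.236; root-2 ≈ 1.414.

P=root-2, Q=4:3, R=root-5, S=16:9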